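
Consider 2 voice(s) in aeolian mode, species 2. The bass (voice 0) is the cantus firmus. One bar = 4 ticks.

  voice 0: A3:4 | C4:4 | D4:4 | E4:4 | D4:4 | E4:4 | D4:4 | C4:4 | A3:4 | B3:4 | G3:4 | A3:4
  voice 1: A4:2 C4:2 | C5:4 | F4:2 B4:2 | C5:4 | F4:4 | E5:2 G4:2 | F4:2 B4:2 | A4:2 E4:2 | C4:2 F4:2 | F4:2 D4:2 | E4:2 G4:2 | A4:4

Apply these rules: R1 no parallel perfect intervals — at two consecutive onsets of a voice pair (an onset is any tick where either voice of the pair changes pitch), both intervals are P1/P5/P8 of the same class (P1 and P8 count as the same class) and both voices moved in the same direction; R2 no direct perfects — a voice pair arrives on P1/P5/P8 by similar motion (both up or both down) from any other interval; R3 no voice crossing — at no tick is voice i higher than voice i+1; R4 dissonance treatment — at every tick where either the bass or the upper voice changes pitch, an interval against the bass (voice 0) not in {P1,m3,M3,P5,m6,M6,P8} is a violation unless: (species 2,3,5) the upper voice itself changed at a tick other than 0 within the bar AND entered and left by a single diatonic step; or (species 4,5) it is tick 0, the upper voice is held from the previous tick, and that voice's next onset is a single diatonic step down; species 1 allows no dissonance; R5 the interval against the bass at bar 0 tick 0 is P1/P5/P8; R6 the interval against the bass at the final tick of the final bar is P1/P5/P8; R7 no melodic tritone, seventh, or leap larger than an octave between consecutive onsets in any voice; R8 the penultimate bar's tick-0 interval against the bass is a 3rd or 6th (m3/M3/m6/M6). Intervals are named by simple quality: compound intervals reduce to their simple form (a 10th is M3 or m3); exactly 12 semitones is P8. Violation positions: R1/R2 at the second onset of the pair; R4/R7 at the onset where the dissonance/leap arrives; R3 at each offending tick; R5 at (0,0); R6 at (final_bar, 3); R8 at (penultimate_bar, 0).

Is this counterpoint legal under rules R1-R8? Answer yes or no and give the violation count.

No (7 violations)

bar 0: v0=A3 v1=A4 (P8)
bar 1: v0=C4 v1=C5 (P8)
bar 2: v0=D4 v1=F4 (m3)
bar 3: v0=E4 v1=C5 (m6)
bar 4: v0=D4 v1=F4 (m3)
bar 5: v0=E4 v1=E5 (P8)
bar 6: v0=D4 v1=F4 (m3)
bar 7: v0=C4 v1=A4 (M6)
bar 8: v0=A3 v1=C4 (m3)
bar 9: v0=B3 v1=F4 (TT)
bar 10: v0=G3 v1=E4 (M6)
bar 11: v0=A3 v1=A4 (P8)
  R2 @ bar1.0: A3/C4 m3 -> C4/C5 P8 similar
  R7 @ bar2.2: F4->B4 leap 6st
  R2 @ bar5.0: D4/F4 m3 -> E4/E5 P8 similar
  R7 @ bar5.0: F4->E5 leap 11st
  R7 @ bar6.2: F4->B4 leap 6st
  R4 @ bar9.0: B3/F4 TT untreated
  R1 @ bar11.0: G3/G4 P8 -> A3/A4 P8 similar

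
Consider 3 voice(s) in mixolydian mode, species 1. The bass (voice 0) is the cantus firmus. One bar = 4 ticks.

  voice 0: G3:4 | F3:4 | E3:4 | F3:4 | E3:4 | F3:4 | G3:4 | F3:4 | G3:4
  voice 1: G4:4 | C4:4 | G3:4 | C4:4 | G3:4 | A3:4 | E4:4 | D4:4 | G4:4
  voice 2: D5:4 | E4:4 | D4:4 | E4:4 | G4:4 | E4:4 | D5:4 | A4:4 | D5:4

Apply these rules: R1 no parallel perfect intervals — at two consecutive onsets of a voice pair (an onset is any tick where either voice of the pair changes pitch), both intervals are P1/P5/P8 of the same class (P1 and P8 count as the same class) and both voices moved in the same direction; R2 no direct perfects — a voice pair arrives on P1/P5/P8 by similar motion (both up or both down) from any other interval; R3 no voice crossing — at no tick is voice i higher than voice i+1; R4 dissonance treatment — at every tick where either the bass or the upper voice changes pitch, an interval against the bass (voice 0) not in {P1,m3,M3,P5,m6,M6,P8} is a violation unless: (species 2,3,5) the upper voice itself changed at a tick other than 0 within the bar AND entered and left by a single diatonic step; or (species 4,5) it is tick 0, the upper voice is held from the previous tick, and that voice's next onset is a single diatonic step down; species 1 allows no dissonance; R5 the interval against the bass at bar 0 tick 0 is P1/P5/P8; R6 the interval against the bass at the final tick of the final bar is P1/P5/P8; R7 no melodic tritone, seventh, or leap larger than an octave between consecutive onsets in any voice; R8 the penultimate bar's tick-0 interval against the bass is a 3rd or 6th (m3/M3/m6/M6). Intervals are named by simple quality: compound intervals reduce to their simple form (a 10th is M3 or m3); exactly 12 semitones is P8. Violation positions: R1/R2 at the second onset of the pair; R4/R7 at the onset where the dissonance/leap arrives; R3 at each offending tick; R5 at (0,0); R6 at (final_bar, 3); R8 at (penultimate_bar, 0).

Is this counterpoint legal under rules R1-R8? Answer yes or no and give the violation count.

bar 0: v0=G3 v1=G4 v2=D5 (P5)
bar 1: v0=F3 v1=C4 v2=E4 (M7)
bar 2: v0=E3 v1=G3 v2=D4 (m7)
bar 3: v0=F3 v1=C4 v2=E4 (M7)
bar 4: v0=E3 v1=G3 v2=G4 (m3)
bar 5: v0=F3 v1=A3 v2=E4 (M7)
bar 6: v0=G3 v1=E4 v2=D5 (P5)
bar 7: v0=F3 v1=D4 v2=A4 (M3)
bar 8: v0=G3 v1=G4 v2=D5 (P5)
  R2 @ bar1.0: G3/G4 P8 -> F3/C4 P5 similar
  R4 @ bar1.0: F3/E4 M7 untreated
  R7 @ bar1.0: D5->E4 leap 10st
  R2 @ bar2.0: C4/E4 M3 -> G3/D4 P5 similar
  R4 @ bar2.0: E3/D4 m7 untreated
  R2 @ bar3.0: E3/G3 m3 -> F3/C4 P5 similar
  R4 @ bar3.0: F3/E4 M7 untreated
  R4 @ bar5.0: F3/E4 M7 untreated
  R2 @ bar6.0: F3/E4 M7 -> G3/D5 P5 similar
  R7 @ bar6.0: E4->D5 leap 10st
  R2 @ bar7.0: E4/D5 m7 -> D4/A4 P5 similar
  R1 @ bar8.0: D4/A4 P5 -> G4/D5 P5 similar
  R2 @ bar8.0: F3/D4 M6 -> G3/G4 P8 similar
  R2 @ bar8.0: F3/A4 M3 -> G3/D5 P5 similar

No (14 violations)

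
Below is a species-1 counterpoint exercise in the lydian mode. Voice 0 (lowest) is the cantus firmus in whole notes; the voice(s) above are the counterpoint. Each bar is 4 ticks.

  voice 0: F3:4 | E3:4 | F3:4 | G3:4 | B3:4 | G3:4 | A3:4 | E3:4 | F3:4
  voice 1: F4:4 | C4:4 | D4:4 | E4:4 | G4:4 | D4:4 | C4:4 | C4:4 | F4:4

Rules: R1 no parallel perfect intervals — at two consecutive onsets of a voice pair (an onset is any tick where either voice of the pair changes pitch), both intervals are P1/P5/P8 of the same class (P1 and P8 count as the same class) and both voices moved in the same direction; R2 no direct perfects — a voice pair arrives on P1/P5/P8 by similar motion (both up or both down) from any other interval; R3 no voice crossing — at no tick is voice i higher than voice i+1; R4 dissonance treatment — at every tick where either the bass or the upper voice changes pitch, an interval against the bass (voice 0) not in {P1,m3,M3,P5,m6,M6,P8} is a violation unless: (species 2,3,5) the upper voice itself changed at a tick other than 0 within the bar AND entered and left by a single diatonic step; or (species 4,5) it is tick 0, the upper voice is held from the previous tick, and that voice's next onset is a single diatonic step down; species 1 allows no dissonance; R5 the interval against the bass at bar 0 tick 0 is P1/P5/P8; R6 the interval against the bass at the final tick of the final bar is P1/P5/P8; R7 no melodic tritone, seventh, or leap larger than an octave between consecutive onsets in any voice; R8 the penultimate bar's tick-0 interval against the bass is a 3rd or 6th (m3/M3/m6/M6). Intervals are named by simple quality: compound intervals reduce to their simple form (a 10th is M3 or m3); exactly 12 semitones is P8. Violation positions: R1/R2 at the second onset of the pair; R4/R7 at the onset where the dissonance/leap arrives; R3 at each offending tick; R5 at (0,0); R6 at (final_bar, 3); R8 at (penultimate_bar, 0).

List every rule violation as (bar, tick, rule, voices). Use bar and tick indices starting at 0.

bar 0: v0=F3 v1=F4 downbeat P8
bar 1: v0=E3 v1=C4 downbeat m6
bar 2: v0=F3 v1=D4 downbeat M6
bar 3: v0=G3 v1=E4 downbeat M6
bar 4: v0=B3 v1=G4 downbeat m6
bar 5: v0=G3 v1=D4 downbeat P5
bar 6: v0=A3 v1=C4 downbeat m3
bar 7: v0=E3 v1=C4 downbeat m6
bar 8: v0=F3 v1=F4 downbeat P8
  -> R2 @ bar 5 tick 0 v(0, 1): B3/G4 m6 -> G3/D4 P5 similar
  -> R2 @ bar 8 tick 0 v(0, 1): E3/C4 m6 -> F3/F4 P8 similar

(5, 0, R2, (0, 1))
(8, 0, R2, (0, 1))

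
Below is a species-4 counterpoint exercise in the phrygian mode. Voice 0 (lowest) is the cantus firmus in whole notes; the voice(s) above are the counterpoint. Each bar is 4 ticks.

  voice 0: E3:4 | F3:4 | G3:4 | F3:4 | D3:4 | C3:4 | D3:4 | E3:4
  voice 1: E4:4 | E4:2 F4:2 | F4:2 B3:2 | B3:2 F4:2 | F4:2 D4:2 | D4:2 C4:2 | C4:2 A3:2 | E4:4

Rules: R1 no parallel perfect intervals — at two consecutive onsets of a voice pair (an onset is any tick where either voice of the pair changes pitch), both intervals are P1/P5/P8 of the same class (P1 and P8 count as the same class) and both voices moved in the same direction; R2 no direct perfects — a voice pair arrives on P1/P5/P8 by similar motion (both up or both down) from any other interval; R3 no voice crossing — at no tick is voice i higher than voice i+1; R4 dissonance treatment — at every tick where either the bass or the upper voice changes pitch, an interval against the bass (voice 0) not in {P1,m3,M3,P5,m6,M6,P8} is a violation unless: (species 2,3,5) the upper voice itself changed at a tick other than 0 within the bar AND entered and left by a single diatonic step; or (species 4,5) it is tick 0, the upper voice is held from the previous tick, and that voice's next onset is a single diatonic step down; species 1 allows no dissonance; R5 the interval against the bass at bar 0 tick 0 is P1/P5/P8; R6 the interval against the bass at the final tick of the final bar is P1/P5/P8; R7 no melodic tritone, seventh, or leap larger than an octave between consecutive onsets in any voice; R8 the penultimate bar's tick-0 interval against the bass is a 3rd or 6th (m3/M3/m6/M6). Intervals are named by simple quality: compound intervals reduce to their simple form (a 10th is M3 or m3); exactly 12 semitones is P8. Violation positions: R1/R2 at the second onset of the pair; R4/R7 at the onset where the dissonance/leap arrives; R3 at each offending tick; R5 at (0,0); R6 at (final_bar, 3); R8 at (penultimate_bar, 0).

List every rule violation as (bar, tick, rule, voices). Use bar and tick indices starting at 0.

(1, 0, R4, (0, 1))
(2, 0, R4, (0, 1))
(2, 2, R7, (1,))
(3, 0, R4, (0, 1))
(3, 2, R7, (1,))
(6, 0, R4, (0, 1))
(6, 0, R8, (0, 1))
(7, 0, R2, (0, 1))

bar 0: v0=E3 v1=E4 downbeat P8
bar 1: v0=F3 v1=E4 downbeat M7
bar 2: v0=G3 v1=F4 downbeat m7
bar 3: v0=F3 v1=B3 downbeat TT
bar 4: v0=D3 v1=F4 downbeat m3
bar 5: v0=C3 v1=D4 downbeat M2
bar 6: v0=D3 v1=C4 downbeat m7
bar 7: v0=E3 v1=E4 downbeat P8
  -> R4 @ bar 1 tick 0 v(0, 1): F3/E4 M7 untreated
  -> R4 @ bar 2 tick 0 v(0, 1): G3/F4 m7 untreated
  -> R7 @ bar 2 tick 2 v(1,): F4->B3 leap 6st
  -> R4 @ bar 3 tick 0 v(0, 1): F3/B3 TT untreated
  -> R7 @ bar 3 tick 2 v(1,): B3->F4 leap 6st
  -> R4 @ bar 6 tick 0 v(0, 1): D3/C4 m7 untreated
  -> R8 @ bar 6 tick 0 v(0, 1): penult m7 not 3rd/6th
  -> R2 @ bar 7 tick 0 v(0, 1): D3/A3 P5 -> E3/E4 P8 similar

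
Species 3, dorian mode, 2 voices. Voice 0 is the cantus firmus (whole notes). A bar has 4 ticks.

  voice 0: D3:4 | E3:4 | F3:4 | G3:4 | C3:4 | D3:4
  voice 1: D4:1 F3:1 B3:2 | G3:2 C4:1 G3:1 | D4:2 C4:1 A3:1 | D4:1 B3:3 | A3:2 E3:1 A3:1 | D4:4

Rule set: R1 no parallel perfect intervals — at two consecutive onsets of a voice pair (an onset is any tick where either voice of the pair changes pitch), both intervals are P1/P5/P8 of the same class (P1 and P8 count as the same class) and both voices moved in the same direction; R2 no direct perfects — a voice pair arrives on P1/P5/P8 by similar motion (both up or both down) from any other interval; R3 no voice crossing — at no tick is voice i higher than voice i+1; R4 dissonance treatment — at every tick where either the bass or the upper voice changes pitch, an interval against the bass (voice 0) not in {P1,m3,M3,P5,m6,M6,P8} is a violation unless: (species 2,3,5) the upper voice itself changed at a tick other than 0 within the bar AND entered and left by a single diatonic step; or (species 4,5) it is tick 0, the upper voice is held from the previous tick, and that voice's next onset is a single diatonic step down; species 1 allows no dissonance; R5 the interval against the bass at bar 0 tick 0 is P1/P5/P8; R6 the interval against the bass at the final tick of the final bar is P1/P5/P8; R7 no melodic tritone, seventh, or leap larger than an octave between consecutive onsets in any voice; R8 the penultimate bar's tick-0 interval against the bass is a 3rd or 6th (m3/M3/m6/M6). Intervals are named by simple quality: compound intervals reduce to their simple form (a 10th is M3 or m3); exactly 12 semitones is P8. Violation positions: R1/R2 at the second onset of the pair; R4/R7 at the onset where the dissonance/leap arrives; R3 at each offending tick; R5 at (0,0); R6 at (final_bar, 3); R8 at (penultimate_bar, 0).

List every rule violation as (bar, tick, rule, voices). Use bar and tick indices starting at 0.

(0, 2, R7, (1,))
(3, 0, R2, (0, 1))
(5, 0, R2, (0, 1))

bar 0: v0=D3 v1=D4 downbeat P8
bar 1: v0=E3 v1=G3 downbeat m3
bar 2: v0=F3 v1=D4 downbeat M6
bar 3: v0=G3 v1=D4 downbeat P5
bar 4: v0=C3 v1=A3 downbeat M6
bar 5: v0=D3 v1=D4 downbeat P8
  -> R7 @ bar 0 tick 2 v(1,): F3->B3 leap 6st
  -> R2 @ bar 3 tick 0 v(0, 1): F3/A3 M3 -> G3/D4 P5 similar
  -> R2 @ bar 5 tick 0 v(0, 1): C3/A3 M6 -> D3/D4 P8 similar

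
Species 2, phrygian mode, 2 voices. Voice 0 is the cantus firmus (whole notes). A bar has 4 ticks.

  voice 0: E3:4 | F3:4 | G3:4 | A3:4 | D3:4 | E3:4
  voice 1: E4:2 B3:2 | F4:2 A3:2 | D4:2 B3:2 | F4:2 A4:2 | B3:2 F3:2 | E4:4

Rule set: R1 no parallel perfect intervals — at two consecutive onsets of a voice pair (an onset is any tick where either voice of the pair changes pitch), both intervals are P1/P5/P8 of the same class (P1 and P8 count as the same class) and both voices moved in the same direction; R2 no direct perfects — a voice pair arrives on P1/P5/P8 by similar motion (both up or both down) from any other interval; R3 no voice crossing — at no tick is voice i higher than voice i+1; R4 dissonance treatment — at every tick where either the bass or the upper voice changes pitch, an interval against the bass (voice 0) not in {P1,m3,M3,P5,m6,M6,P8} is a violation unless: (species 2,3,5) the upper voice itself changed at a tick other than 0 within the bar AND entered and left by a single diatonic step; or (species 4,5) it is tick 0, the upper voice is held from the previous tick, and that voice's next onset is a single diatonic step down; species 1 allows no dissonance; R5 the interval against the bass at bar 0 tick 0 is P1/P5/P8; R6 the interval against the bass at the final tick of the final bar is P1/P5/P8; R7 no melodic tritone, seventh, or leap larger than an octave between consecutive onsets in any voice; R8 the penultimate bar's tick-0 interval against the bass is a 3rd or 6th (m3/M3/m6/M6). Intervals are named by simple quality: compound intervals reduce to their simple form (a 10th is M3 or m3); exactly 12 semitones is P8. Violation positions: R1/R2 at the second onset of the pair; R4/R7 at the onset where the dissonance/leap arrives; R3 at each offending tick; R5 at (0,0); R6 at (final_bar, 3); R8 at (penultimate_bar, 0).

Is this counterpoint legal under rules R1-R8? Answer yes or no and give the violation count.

bar 0: v0=E3 v1=E4 (P8)
bar 1: v0=F3 v1=F4 (P8)
bar 2: v0=G3 v1=D4 (P5)
bar 3: v0=A3 v1=F4 (m6)
bar 4: v0=D3 v1=B3 (M6)
bar 5: v0=E3 v1=E4 (P8)
  R2 @ bar1.0: E3/B3 P5 -> F3/F4 P8 similar
  R7 @ bar1.0: B3->F4 leap 6st
  R2 @ bar2.0: F3/A3 M3 -> G3/D4 P5 similar
  R7 @ bar3.0: B3->F4 leap 6st
  R7 @ bar4.0: A4->B3 leap 10st
  R7 @ bar4.2: B3->F3 leap 6st
  R2 @ bar5.0: D3/F3 m3 -> E3/E4 P8 similar
  R7 @ bar5.0: F3->E4 leap 11st

No (8 violations)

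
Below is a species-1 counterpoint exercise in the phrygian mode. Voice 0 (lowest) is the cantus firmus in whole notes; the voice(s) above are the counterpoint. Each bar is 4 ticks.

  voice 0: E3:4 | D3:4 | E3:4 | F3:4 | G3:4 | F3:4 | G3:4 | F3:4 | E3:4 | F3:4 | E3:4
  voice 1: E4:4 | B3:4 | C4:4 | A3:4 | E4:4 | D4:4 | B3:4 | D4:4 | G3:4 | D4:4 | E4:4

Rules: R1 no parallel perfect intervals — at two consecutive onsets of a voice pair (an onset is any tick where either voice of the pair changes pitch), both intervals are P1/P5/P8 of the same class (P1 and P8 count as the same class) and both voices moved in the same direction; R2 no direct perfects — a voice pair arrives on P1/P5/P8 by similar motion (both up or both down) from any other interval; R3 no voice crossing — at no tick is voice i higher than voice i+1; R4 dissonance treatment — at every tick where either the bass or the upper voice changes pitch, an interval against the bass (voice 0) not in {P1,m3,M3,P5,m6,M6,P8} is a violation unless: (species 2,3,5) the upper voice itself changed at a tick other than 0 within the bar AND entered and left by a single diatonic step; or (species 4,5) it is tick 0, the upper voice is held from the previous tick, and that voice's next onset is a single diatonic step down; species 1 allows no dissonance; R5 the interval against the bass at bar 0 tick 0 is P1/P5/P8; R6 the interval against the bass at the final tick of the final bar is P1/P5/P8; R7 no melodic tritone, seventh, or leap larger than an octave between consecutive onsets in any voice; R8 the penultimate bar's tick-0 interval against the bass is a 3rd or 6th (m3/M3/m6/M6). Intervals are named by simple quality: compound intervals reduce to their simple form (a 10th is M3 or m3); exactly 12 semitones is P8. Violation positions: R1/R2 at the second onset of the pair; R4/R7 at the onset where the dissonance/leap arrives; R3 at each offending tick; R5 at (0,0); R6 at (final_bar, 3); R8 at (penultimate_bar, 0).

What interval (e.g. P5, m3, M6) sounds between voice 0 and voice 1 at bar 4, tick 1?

M6

voice 0=G3 voice 1=E4 -> M6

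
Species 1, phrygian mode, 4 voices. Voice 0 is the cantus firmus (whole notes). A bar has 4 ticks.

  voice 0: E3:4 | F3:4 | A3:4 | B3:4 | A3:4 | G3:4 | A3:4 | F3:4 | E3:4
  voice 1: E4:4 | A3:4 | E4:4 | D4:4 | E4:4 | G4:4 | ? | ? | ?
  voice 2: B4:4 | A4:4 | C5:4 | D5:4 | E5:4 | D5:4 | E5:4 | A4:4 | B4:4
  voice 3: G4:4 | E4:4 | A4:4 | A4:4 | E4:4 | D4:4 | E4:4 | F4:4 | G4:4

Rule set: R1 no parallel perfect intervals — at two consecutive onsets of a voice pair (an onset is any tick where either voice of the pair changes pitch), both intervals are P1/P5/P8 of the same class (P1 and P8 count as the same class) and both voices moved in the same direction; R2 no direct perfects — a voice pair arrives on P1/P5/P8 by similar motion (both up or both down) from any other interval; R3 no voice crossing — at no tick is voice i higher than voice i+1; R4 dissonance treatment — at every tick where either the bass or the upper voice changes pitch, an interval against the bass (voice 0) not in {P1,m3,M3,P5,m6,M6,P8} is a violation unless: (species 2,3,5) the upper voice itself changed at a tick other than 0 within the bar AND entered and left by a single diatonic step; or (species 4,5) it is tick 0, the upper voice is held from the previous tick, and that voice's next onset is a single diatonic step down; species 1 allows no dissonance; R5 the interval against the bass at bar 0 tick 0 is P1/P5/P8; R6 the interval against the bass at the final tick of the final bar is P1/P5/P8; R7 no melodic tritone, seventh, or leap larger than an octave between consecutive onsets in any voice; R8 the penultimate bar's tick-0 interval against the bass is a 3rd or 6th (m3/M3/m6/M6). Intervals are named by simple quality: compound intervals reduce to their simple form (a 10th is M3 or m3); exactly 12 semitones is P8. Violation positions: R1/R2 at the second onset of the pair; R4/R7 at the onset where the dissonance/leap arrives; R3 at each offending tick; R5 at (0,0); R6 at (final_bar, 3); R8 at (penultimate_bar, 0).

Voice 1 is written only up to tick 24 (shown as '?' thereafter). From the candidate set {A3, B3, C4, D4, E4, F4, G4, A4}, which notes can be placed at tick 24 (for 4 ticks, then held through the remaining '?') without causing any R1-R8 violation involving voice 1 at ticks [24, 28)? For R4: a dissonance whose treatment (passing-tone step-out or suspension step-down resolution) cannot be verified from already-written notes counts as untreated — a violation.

A3: violates R7
B3: violates R4
C4: legal
D4: violates R4
E4: legal
F4: legal
G4: violates R4
A4: violates R1

{C4, E4, F4}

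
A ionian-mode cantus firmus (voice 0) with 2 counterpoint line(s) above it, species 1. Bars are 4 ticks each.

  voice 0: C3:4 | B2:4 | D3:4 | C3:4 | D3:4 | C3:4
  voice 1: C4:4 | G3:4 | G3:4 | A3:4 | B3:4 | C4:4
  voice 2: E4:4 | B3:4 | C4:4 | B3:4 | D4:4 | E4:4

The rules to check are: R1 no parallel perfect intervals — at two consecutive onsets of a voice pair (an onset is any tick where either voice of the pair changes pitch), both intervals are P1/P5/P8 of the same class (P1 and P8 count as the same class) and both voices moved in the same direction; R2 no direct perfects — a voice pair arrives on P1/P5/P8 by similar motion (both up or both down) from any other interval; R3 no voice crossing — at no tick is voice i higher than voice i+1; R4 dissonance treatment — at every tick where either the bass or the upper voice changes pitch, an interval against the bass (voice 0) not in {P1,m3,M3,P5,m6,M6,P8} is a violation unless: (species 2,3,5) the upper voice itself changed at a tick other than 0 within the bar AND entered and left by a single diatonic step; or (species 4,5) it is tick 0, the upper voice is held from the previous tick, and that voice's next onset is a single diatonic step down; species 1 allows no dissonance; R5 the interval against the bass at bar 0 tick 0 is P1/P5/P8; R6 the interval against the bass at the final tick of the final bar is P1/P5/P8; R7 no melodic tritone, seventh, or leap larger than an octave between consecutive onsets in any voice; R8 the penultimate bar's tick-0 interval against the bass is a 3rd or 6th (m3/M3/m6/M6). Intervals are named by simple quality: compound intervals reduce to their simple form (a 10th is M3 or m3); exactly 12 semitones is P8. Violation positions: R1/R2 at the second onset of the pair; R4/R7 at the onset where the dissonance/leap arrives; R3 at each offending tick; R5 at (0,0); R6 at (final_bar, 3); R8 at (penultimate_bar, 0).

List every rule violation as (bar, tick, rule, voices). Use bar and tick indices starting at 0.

(0, 0, R5, (0, 2))
(1, 0, R2, (0, 2))
(2, 0, R4, (0, 1))
(2, 0, R4, (0, 2))
(3, 0, R4, (0, 2))
(4, 0, R2, (0, 2))
(4, 0, R8, (0, 2))
(5, 3, R6, (0, 2))

bar 0: v0=C3 v1=C4 v2=E4 downbeat M3
bar 1: v0=B2 v1=G3 v2=B3 downbeat P8
bar 2: v0=D3 v1=G3 v2=C4 downbeat m7
bar 3: v0=C3 v1=A3 v2=B3 downbeat M7
bar 4: v0=D3 v1=B3 v2=D4 downbeat P8
bar 5: v0=C3 v1=C4 v2=E4 downbeat M3
  -> R5 @ bar 0 tick 0 v(0, 2): opens on M3
  -> R2 @ bar 1 tick 0 v(0, 2): C3/E4 M3 -> B2/B3 P8 similar
  -> R4 @ bar 2 tick 0 v(0, 1): D3/G3 P4 untreated
  -> R4 @ bar 2 tick 0 v(0, 2): D3/C4 m7 untreated
  -> R4 @ bar 3 tick 0 v(0, 2): C3/B3 M7 untreated
  -> R2 @ bar 4 tick 0 v(0, 2): C3/B3 M7 -> D3/D4 P8 similar
  -> R8 @ bar 4 tick 0 v(0, 2): penult P8 not 3rd/6th
  -> R6 @ bar 5 tick 3 v(0, 2): closes on M3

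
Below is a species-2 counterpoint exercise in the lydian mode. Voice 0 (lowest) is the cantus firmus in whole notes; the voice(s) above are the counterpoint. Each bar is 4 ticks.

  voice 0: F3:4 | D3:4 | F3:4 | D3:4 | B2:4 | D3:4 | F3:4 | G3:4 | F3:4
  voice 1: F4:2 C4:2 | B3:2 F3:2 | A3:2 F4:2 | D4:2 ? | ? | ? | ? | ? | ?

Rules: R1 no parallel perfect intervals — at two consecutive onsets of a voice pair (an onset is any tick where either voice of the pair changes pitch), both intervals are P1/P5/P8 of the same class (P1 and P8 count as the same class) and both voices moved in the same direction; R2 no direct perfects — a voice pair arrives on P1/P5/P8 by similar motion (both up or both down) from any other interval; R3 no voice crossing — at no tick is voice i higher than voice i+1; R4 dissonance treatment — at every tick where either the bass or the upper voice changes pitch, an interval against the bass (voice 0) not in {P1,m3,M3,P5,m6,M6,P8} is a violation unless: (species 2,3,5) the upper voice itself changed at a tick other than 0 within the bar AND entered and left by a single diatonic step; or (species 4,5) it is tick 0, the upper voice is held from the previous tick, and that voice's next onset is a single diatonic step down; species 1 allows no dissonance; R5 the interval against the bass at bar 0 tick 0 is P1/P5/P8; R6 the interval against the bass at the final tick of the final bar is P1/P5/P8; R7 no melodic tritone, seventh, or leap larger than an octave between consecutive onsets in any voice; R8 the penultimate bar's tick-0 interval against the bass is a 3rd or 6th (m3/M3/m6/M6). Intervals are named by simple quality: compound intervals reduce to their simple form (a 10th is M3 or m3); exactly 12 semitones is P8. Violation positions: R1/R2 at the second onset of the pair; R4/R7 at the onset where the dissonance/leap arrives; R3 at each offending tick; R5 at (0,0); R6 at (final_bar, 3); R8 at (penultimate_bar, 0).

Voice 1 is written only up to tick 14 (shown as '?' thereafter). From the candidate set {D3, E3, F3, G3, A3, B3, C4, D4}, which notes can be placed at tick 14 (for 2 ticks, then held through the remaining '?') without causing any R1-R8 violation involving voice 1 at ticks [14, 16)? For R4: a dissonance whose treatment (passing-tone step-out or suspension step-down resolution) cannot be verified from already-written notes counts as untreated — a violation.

D3: legal
E3: violates R4,R7
F3: legal
G3: violates R4
A3: legal
B3: legal
C4: violates R4
D4: legal

{A3, B3, D3, D4, F3}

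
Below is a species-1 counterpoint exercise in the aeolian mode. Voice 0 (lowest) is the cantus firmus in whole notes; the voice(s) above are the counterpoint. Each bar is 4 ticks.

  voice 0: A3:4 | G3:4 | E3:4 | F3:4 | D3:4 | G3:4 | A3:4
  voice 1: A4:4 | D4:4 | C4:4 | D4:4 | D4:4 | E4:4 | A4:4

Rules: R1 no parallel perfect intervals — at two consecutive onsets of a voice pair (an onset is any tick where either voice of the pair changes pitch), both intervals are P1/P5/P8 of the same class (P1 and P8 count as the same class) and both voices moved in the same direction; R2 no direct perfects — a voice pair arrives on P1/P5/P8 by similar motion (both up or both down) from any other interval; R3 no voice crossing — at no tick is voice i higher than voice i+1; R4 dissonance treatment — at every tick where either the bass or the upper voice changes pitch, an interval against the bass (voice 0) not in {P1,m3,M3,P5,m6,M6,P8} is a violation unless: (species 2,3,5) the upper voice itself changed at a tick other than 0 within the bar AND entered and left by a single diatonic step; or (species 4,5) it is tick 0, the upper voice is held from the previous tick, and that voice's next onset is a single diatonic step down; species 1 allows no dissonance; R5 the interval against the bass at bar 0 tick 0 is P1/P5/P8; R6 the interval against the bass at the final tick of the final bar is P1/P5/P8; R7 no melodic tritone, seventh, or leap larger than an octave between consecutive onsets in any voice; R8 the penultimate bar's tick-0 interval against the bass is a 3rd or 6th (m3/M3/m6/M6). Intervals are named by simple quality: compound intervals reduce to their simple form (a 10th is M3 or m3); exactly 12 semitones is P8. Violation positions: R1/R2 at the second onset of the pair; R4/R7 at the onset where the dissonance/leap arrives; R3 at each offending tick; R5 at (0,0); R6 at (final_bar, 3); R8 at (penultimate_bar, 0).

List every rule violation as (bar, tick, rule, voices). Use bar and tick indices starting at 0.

(1, 0, R2, (0, 1))
(6, 0, R2, (0, 1))

bar 0: v0=A3 v1=A4 downbeat P8
bar 1: v0=G3 v1=D4 downbeat P5
bar 2: v0=E3 v1=C4 downbeat m6
bar 3: v0=F3 v1=D4 downbeat M6
bar 4: v0=D3 v1=D4 downbeat P8
bar 5: v0=G3 v1=E4 downbeat M6
bar 6: v0=A3 v1=A4 downbeat P8
  -> R2 @ bar 1 tick 0 v(0, 1): A3/A4 P8 -> G3/D4 P5 similar
  -> R2 @ bar 6 tick 0 v(0, 1): G3/E4 M6 -> A3/A4 P8 similar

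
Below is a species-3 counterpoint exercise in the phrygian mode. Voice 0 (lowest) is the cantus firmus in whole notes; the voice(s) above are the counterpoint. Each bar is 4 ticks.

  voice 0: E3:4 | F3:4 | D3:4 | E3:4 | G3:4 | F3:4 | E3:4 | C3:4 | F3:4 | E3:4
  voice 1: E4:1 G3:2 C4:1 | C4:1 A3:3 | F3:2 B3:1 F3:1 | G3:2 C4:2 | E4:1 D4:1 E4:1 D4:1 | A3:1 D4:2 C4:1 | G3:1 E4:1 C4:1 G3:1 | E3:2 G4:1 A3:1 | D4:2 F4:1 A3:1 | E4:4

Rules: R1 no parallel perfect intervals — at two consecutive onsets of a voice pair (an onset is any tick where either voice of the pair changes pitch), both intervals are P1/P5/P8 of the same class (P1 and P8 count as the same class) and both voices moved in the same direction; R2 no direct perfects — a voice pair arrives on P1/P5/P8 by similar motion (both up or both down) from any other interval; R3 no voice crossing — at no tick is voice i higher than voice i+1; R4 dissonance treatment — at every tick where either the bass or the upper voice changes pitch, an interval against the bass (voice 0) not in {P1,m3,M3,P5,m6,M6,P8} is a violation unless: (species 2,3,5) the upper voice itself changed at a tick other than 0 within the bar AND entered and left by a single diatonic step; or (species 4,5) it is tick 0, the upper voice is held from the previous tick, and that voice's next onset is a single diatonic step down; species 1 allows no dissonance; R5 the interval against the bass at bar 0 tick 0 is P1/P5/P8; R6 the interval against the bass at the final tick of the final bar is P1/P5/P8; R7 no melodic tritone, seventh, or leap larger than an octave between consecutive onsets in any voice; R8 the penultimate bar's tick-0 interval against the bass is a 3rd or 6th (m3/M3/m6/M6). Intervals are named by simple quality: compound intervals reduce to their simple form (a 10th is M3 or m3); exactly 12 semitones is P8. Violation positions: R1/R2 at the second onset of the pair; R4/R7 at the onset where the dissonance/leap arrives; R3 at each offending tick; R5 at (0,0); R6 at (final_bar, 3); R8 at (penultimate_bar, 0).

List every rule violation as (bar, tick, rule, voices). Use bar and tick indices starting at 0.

(2, 2, R7, (1,))
(2, 3, R7, (1,))
(7, 2, R7, (1,))
(7, 3, R7, (1,))

bar 0: v0=E3 v1=E4 downbeat P8
bar 1: v0=F3 v1=C4 downbeat P5
bar 2: v0=D3 v1=F3 downbeat m3
bar 3: v0=E3 v1=G3 downbeat m3
bar 4: v0=G3 v1=E4 downbeat M6
bar 5: v0=F3 v1=A3 downbeat M3
bar 6: v0=E3 v1=G3 downbeat m3
bar 7: v0=C3 v1=E3 downbeat M3
bar 8: v0=F3 v1=D4 downbeat M6
bar 9: v0=E3 v1=E4 downbeat P8
  -> R7 @ bar 2 tick 2 v(1,): F3->B3 leap 6st
  -> R7 @ bar 2 tick 3 v(1,): B3->F3 leap 6st
  -> R7 @ bar 7 tick 2 v(1,): E3->G4 leap 15st
  -> R7 @ bar 7 tick 3 v(1,): G4->A3 leap 10st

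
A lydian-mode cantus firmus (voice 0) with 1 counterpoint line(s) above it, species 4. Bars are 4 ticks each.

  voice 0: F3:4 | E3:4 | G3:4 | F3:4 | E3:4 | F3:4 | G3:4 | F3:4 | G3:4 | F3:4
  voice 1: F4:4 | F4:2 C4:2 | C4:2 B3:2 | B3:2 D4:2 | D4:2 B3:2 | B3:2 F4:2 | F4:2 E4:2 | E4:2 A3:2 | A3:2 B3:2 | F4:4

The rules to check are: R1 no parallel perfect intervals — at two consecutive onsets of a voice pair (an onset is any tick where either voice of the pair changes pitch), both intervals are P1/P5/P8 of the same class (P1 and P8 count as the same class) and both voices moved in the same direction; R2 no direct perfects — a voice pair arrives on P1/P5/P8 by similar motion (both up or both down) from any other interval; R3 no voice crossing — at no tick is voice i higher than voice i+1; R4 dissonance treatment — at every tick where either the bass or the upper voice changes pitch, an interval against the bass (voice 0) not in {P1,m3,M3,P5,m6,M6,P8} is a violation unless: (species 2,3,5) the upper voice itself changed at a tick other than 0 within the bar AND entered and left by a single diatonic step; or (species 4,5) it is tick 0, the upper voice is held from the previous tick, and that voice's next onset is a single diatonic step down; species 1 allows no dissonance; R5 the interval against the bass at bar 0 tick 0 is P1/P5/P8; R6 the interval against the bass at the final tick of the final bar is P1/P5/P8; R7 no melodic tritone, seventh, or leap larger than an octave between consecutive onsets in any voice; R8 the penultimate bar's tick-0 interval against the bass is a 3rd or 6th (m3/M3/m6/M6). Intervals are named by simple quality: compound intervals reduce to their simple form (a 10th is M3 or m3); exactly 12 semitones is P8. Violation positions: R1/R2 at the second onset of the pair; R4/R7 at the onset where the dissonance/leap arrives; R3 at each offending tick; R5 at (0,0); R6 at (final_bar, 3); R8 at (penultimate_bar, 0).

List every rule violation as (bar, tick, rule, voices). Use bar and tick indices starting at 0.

(1, 0, R4, (0, 1))
(3, 0, R4, (0, 1))
(4, 0, R4, (0, 1))
(5, 0, R4, (0, 1))
(5, 2, R7, (1,))
(7, 0, R4, (0, 1))
(8, 0, R4, (0, 1))
(8, 0, R8, (0, 1))
(9, 0, R7, (1,))

bar 0: v0=F3 v1=F4 downbeat P8
bar 1: v0=E3 v1=F4 downbeat m2
bar 2: v0=G3 v1=C4 downbeat P4
bar 3: v0=F3 v1=B3 downbeat TT
bar 4: v0=E3 v1=D4 downbeat m7
bar 5: v0=F3 v1=B3 downbeat TT
bar 6: v0=G3 v1=F4 downbeat m7
bar 7: v0=F3 v1=E4 downbeat M7
bar 8: v0=G3 v1=A3 downbeat M2
bar 9: v0=F3 v1=F4 downbeat P8
  -> R4 @ bar 1 tick 0 v(0, 1): E3/F4 m2 untreated
  -> R4 @ bar 3 tick 0 v(0, 1): F3/B3 TT untreated
  -> R4 @ bar 4 tick 0 v(0, 1): E3/D4 m7 untreated
  -> R4 @ bar 5 tick 0 v(0, 1): F3/B3 TT untreated
  -> R7 @ bar 5 tick 2 v(1,): B3->F4 leap 6st
  -> R4 @ bar 7 tick 0 v(0, 1): F3/E4 M7 untreated
  -> R4 @ bar 8 tick 0 v(0, 1): G3/A3 M2 untreated
  -> R8 @ bar 8 tick 0 v(0, 1): penult M2 not 3rd/6th
  -> R7 @ bar 9 tick 0 v(1,): B3->F4 leap 6st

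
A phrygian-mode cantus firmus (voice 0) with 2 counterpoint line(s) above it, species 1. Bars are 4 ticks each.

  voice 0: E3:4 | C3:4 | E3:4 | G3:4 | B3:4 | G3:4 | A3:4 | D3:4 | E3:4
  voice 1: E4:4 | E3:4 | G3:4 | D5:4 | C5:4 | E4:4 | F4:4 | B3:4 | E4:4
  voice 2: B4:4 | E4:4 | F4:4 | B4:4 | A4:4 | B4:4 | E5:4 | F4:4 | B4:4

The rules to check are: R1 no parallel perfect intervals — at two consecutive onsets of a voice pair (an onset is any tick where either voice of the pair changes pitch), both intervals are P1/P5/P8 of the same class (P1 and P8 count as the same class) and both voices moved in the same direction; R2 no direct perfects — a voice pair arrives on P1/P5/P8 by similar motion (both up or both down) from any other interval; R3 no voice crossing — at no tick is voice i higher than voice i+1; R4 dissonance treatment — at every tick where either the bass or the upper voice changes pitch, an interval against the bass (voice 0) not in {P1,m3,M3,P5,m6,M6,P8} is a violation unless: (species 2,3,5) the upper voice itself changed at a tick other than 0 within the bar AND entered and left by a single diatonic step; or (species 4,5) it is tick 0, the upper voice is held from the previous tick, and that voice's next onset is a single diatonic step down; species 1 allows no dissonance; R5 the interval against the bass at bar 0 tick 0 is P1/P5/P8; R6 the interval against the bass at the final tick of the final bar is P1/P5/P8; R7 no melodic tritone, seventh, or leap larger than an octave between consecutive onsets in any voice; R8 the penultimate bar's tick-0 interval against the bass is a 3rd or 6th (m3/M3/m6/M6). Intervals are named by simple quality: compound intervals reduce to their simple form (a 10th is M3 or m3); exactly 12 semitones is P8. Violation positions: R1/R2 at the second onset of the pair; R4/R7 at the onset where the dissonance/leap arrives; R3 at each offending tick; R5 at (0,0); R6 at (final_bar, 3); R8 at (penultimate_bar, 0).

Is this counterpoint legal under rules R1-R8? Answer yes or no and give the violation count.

bar 0: v0=E3 v1=E4 v2=B4 (P5)
bar 1: v0=C3 v1=E3 v2=E4 (M3)
bar 2: v0=E3 v1=G3 v2=F4 (m2)
bar 3: v0=G3 v1=D5 v2=B4 (M3)
bar 4: v0=B3 v1=C5 v2=A4 (m7)
bar 5: v0=G3 v1=E4 v2=B4 (M3)
bar 6: v0=A3 v1=F4 v2=E5 (P5)
bar 7: v0=D3 v1=B3 v2=F4 (m3)
bar 8: v0=E3 v1=E4 v2=B4 (P5)
  R2 @ bar1.0: E4/B4 P5 -> E3/E4 P8 similar
  R4 @ bar2.0: E3/F4 m2 untreated
  R2 @ bar3.0: E3/G3 m3 -> G3/D5 P5 similar
  R3 @ bar3.0: D5 above B4
  R7 @ bar3.0: G3->D5 leap 19st
  R7 @ bar3.0: F4->B4 leap 6st
  R3 @ bar3.1: D5 above B4
  R3 @ bar3.2: D5 above B4
  R3 @ bar3.3: D5 above B4
  R3 @ bar4.0: C5 above A4
  R4 @ bar4.0: B3/C5 m2 untreated
  R4 @ bar4.0: B3/A4 m7 untreated
  R3 @ bar4.1: C5 above A4
  R3 @ bar4.2: C5 above A4
  R3 @ bar4.3: C5 above A4
  R2 @ bar6.0: G3/B4 M3 -> A3/E5 P5 similar
  R7 @ bar7.0: F4->B3 leap 6st
  R7 @ bar7.0: E5->F4 leap 11st
  R2 @ bar8.0: D3/B3 M6 -> E3/E4 P8 similar
  R2 @ bar8.0: D3/F4 m3 -> E3/B4 P5 similar
  R2 @ bar8.0: B3/F4 TT -> E4/B4 P5 similar
  R7 @ bar8.0: F4->B4 leap 6st

No (22 violations)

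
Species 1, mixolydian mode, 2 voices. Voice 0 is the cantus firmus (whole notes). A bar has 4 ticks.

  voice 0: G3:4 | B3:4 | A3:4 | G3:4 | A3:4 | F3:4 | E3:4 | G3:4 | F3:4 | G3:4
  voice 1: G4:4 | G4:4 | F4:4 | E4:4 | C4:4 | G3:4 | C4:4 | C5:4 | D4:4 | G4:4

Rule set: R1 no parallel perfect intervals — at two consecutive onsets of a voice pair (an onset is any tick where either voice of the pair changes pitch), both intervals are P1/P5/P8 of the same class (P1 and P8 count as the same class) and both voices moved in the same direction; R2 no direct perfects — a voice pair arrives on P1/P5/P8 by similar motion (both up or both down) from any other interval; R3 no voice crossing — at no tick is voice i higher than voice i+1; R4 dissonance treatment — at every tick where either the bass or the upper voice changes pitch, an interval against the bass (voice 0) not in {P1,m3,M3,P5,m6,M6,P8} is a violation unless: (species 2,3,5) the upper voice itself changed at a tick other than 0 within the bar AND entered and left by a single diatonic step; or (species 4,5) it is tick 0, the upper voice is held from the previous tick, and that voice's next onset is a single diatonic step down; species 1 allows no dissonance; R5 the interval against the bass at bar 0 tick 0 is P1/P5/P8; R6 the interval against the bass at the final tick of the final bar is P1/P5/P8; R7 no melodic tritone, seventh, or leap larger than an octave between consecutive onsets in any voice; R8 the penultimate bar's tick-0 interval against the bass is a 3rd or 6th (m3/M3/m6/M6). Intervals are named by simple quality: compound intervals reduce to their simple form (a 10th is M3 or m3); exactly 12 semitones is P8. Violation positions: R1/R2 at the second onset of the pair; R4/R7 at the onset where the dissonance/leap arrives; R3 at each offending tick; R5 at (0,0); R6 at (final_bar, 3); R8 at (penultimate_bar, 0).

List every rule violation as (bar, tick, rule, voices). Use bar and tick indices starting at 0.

(5, 0, R4, (0, 1))
(7, 0, R4, (0, 1))
(8, 0, R7, (1,))
(9, 0, R2, (0, 1))

bar 0: v0=G3 v1=G4 downbeat P8
bar 1: v0=B3 v1=G4 downbeat m6
bar 2: v0=A3 v1=F4 downbeat m6
bar 3: v0=G3 v1=E4 downbeat M6
bar 4: v0=A3 v1=C4 downbeat m3
bar 5: v0=F3 v1=G3 downbeat M2
bar 6: v0=E3 v1=C4 downbeat m6
bar 7: v0=G3 v1=C5 downbeat P4
bar 8: v0=F3 v1=D4 downbeat M6
bar 9: v0=G3 v1=G4 downbeat P8
  -> R4 @ bar 5 tick 0 v(0, 1): F3/G3 M2 untreated
  -> R4 @ bar 7 tick 0 v(0, 1): G3/C5 P4 untreated
  -> R7 @ bar 8 tick 0 v(1,): C5->D4 leap 10st
  -> R2 @ bar 9 tick 0 v(0, 1): F3/D4 M6 -> G3/G4 P8 similar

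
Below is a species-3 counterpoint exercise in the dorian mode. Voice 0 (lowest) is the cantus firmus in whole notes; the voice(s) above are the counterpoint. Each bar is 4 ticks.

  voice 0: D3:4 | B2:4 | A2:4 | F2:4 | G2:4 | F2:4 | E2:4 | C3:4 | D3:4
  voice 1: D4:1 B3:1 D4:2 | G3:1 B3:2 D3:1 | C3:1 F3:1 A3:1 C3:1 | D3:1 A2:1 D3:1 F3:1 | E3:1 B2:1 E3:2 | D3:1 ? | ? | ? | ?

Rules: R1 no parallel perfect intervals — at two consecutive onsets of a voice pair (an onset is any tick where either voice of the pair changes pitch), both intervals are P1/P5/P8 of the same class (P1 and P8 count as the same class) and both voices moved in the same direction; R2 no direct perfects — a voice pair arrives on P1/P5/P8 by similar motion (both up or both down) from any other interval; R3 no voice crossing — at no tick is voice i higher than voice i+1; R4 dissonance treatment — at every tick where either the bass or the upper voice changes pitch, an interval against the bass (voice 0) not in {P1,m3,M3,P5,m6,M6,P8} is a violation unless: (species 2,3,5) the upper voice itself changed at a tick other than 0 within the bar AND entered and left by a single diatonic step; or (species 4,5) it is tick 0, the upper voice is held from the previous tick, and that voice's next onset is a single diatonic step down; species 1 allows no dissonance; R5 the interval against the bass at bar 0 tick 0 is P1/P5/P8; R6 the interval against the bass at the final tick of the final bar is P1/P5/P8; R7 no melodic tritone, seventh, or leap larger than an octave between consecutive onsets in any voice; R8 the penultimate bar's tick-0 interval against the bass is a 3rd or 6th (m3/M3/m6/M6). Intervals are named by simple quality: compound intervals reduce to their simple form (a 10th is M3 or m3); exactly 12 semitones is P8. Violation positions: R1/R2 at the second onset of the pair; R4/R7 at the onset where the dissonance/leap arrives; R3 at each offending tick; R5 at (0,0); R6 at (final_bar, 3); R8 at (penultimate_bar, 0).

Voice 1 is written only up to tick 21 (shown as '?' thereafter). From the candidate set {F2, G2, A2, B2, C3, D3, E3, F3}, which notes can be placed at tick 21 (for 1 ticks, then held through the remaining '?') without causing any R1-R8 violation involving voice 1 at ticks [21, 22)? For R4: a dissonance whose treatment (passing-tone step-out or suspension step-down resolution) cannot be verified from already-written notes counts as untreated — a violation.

F2: legal
G2: violates R4
A2: legal
B2: violates R4
C3: legal
D3: legal
E3: violates R4
F3: legal

{A2, C3, D3, F2, F3}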